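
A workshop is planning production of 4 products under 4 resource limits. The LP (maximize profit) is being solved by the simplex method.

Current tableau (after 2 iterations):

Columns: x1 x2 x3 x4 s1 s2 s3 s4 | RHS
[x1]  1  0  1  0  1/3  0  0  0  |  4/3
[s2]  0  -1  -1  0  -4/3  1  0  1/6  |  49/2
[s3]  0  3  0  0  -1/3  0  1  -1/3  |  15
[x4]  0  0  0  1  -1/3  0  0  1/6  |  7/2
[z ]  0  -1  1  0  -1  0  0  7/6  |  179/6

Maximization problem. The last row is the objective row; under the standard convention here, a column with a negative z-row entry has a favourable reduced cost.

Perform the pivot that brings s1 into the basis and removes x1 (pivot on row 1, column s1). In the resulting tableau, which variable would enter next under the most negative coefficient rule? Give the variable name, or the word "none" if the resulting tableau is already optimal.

x2

Pivot element 1/3. New z-row = old z-row − (-1)·(row 1/(1/3)).
Updated z-row coefficients: x1: 3, x2: -1, x3: 4, x4: 0, s1: 0, s2: 0, s3: 0, s4: 7/6.
The most negative is -1 in column x2, so x2 would enter next.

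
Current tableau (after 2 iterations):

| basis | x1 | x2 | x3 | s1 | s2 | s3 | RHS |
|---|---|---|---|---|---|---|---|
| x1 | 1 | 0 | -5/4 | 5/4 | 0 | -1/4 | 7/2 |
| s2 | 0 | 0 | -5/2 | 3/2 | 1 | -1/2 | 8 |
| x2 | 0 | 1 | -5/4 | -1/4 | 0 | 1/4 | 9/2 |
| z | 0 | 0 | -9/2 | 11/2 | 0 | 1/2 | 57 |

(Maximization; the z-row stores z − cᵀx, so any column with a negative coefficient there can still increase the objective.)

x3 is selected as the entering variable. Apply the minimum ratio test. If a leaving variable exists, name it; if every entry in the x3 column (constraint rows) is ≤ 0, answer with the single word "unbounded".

unbounded

x3-column entries: row 1: -5/4, row 2: -5/2, row 3: -5/4. All ≤ 0, so x3 can increase without bound; the LP is unbounded in this direction.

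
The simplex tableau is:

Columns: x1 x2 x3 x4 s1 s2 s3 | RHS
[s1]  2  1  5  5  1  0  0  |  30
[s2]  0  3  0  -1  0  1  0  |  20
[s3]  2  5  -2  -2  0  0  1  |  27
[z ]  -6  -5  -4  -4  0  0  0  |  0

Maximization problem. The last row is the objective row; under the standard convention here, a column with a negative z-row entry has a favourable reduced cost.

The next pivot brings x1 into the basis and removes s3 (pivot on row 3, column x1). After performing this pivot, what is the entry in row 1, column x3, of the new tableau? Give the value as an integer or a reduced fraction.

7

Pivot element is row 3, column x1: 2.
Normalize row 3: new (row 3, x3) = (-2)/2 = -1.
row 1 ← row 1 − 2·(new row 3): 5 − 2·(-1) = 7.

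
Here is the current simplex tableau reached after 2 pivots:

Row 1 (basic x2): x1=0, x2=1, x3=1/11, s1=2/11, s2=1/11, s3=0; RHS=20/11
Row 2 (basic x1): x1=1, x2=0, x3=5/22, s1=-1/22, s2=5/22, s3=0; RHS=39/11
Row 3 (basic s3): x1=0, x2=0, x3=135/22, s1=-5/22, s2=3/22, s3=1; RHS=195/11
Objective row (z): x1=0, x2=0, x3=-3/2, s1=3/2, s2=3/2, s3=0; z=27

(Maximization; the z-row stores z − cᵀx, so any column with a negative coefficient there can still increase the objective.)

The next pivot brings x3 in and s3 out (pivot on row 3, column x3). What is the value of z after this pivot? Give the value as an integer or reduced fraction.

Minimum ratio for x3: (195/11)/(135/22) = 26/9.
z changes by −(z-row coeff of x3)·ratio = −(-3/2)·(26/9) = 13/3.
New z = 27 + (13/3) = 94/3.

94/3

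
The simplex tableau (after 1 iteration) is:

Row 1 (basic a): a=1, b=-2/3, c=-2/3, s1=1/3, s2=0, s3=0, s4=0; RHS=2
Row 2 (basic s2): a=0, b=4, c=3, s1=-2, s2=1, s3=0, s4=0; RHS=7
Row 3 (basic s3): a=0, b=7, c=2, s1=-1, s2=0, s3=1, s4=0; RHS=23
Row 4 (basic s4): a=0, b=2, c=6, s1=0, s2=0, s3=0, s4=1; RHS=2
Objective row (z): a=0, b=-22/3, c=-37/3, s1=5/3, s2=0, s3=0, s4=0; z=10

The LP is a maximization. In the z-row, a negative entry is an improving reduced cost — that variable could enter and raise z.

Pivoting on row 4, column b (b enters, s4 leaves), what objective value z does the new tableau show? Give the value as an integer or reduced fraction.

52/3

Minimum ratio for b: 2/2 = 1.
z changes by −(z-row coeff of b)·ratio = −(-22/3)·1 = 22/3.
New z = 10 + (22/3) = 52/3.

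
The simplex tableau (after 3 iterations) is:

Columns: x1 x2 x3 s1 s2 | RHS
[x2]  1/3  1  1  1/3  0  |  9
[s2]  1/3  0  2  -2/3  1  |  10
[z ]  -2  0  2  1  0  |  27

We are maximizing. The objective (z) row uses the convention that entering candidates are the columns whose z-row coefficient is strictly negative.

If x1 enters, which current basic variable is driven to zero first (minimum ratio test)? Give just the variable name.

x2

Ratios: row 1 (x2): 9/(1/3) = 27; row 2 (s2): 10/(1/3) = 30.
Minimum ratio 27 is in the x2 row, so x2 leaves.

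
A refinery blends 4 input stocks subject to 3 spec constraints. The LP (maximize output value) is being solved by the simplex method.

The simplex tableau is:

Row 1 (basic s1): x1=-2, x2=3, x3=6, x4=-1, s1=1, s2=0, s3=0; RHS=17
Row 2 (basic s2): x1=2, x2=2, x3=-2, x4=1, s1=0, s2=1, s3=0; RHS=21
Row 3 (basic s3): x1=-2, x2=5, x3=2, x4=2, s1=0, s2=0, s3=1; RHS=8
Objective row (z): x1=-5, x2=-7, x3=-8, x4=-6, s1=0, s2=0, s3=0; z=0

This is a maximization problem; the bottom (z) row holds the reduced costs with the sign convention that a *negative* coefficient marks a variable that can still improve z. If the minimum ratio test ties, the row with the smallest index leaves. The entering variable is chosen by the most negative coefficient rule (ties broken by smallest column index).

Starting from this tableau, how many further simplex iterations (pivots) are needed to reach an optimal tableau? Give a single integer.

3

pivot: x3 in, s1 out → z = 68/3
pivot: x1 in, s2 out → z = 176
pivot: x4 in, s3 out → z = 1259/6
No improving column remains; optimal.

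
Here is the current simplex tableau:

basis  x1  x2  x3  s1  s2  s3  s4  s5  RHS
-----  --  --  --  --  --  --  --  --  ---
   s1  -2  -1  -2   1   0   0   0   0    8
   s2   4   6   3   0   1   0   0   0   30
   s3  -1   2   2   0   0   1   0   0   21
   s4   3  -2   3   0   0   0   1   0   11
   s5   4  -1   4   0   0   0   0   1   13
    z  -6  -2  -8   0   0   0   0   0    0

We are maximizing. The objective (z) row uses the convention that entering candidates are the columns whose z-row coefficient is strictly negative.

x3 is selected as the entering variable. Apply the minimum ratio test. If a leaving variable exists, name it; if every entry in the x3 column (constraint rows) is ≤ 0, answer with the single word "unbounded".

s5

Ratios: row 1 (s1): entry -2 ≤ 0, skip; row 2 (s2): 30/3 = 10; row 3 (s3): 21/2 = 21/2; row 4 (s4): 11/3 = 11/3; row 5 (s5): 13/4 = 13/4.
Minimum ratio is in the s5 row, so s5 leaves.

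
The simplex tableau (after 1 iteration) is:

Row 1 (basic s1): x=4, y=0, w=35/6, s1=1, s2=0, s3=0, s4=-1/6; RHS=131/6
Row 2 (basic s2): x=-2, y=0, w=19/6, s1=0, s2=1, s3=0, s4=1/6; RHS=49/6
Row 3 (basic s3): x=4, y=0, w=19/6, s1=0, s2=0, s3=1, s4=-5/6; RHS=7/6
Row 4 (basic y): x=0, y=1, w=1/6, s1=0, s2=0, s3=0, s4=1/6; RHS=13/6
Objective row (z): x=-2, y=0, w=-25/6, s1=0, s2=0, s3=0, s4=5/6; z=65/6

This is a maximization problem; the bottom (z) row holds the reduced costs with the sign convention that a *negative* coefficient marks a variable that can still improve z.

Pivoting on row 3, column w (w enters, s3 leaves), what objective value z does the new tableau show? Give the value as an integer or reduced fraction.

Minimum ratio for w: (7/6)/(19/6) = 7/19.
z changes by −(z-row coeff of w)·ratio = −(-25/6)·(7/19) = 175/114.
New z = 65/6 + (175/114) = 235/19.

235/19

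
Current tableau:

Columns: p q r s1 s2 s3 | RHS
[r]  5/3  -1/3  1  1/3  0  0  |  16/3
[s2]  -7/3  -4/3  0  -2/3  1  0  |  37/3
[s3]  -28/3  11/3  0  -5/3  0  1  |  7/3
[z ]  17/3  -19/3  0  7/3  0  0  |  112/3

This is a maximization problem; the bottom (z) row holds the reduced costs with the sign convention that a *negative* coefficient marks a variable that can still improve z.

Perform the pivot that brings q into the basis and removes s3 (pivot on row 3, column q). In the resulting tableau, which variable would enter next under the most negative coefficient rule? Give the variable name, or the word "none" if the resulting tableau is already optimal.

Pivot element 11/3. New z-row = old z-row − (-19/3)·(row 3/(11/3)).
Updated z-row coefficients: p: -115/11, q: 0, r: 0, s1: -6/11, s2: 0, s3: 19/11.
The most negative is -115/11 in column p, so p would enter next.

p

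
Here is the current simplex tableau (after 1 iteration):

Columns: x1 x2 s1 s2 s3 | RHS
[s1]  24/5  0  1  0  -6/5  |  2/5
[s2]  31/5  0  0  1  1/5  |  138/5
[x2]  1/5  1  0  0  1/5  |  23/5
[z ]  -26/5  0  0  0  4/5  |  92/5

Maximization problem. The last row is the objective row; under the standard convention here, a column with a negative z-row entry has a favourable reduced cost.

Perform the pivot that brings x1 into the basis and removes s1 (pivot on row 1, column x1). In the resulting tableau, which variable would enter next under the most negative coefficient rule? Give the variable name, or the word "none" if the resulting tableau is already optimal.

s3

Pivot element 24/5. New z-row = old z-row − (-26/5)·(row 1/(24/5)).
Updated z-row coefficients: x1: 0, x2: 0, s1: 13/12, s2: 0, s3: -1/2.
The most negative is -1/2 in column s3, so s3 would enter next.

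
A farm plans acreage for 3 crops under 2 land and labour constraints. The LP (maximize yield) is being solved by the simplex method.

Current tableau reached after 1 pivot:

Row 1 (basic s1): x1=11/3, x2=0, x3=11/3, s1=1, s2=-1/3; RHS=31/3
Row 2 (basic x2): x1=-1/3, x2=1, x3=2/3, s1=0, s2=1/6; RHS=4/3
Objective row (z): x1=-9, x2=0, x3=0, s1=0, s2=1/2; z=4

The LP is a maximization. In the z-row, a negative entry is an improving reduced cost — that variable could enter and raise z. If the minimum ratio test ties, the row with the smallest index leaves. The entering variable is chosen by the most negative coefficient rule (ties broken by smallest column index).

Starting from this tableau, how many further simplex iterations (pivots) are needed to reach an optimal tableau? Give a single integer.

2

pivot: x1 in, s1 out → z = 323/11
pivot: s2 in, x2 out → z = 104/3
No improving column remains; optimal.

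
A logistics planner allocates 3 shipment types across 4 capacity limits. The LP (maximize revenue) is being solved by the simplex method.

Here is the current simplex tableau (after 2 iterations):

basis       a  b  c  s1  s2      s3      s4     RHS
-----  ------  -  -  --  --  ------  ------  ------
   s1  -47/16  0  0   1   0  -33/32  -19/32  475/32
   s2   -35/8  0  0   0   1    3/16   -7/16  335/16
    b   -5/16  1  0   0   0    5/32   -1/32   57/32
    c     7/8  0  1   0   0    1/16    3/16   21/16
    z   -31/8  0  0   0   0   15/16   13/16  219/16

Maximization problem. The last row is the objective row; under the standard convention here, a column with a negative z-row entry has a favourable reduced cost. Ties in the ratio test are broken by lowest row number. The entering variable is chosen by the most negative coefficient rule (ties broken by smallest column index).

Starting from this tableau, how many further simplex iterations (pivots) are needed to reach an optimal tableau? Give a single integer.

1

pivot: a in, c out → z = 39/2
No improving column remains; optimal.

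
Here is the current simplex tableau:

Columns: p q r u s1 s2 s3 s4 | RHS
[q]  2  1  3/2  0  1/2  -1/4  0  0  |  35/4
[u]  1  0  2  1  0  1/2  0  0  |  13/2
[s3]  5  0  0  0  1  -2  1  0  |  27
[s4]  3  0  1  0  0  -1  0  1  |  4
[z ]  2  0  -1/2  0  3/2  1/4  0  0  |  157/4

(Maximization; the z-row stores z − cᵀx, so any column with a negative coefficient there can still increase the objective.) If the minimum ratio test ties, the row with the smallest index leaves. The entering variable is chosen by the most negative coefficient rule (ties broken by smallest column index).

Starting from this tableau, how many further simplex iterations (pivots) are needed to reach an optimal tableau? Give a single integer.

1

pivot: r in, u out → z = 327/8
No improving column remains; optimal.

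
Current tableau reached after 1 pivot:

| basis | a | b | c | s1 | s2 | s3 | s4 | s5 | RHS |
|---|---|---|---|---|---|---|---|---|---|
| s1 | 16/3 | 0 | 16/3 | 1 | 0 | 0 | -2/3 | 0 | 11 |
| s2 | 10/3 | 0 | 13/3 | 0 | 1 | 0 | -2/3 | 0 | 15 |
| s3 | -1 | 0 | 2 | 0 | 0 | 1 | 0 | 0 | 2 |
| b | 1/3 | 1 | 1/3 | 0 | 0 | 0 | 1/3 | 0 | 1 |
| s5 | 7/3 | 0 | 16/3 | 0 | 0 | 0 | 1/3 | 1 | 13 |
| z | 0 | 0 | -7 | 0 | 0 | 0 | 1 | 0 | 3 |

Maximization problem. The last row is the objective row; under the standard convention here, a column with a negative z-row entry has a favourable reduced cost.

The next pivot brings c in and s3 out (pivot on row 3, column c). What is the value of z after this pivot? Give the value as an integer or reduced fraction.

Minimum ratio for c: 2/2 = 1.
z changes by −(z-row coeff of c)·ratio = −(-7)·1 = 7.
New z = 3 + 7 = 10.

10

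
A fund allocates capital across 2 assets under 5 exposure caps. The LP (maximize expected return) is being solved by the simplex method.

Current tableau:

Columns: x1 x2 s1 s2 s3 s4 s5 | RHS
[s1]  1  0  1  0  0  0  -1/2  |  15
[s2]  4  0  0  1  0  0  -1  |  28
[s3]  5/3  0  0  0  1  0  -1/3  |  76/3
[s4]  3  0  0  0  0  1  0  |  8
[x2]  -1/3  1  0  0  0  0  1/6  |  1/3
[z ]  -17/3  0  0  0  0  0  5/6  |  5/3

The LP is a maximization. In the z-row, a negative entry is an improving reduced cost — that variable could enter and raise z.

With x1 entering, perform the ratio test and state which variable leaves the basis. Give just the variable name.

Ratios: row 1 (s1): 15/1 = 15; row 2 (s2): 28/4 = 7; row 3 (s3): (76/3)/(5/3) = 76/5; row 4 (s4): 8/3 = 8/3; row 5 (x2): entry -1/3 ≤ 0, skip.
Minimum ratio 8/3 is in the s4 row, so s4 leaves.

s4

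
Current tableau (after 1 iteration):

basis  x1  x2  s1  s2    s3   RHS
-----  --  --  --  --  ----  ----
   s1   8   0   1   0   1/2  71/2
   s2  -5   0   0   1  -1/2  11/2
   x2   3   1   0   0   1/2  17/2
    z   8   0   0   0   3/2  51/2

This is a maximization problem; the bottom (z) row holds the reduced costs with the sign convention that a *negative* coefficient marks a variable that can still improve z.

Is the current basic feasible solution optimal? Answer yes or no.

No objective-row coefficient is strictly negative, so no entering variable exists; the tableau is optimal.

yes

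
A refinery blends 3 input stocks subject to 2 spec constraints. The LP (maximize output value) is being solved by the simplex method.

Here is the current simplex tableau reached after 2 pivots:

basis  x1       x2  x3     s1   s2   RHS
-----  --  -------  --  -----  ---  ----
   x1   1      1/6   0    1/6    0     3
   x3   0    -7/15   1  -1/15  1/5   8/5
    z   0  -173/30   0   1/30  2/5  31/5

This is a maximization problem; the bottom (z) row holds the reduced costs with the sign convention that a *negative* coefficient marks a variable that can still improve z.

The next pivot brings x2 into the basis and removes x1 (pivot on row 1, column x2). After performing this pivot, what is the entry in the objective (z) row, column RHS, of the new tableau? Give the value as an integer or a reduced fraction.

110

Pivot element is row 1, column x2: 1/6.
Normalize row 1: new (row 1, RHS) = 3/(1/6) = 18.
z-row ← z-row − (-173/30)·(new row 1): 31/5 − (-173/30)·18 = 110.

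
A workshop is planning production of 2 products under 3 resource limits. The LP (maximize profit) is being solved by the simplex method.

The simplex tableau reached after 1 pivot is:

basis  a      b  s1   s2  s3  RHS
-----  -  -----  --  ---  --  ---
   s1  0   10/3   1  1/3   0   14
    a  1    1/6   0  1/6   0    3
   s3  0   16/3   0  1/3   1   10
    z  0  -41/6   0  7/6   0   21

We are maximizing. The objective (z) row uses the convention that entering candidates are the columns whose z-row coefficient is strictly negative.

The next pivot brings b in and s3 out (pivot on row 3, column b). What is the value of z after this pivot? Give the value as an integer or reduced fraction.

Minimum ratio for b: 10/(16/3) = 15/8.
z changes by −(z-row coeff of b)·ratio = −(-41/6)·(15/8) = 205/16.
New z = 21 + (205/16) = 541/16.

541/16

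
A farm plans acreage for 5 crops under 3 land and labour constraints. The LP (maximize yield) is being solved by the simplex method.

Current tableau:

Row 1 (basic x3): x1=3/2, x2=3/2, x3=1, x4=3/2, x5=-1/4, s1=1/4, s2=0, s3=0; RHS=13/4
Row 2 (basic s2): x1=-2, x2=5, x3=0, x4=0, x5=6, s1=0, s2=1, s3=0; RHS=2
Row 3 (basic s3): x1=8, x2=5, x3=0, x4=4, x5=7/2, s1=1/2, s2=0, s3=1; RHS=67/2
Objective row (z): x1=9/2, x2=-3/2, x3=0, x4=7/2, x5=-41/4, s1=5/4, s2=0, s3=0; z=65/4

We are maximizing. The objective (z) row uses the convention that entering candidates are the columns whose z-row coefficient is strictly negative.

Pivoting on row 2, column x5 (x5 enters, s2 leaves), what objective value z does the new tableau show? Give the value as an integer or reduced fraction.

Minimum ratio for x5: 2/6 = 1/3.
z changes by −(z-row coeff of x5)·ratio = −(-41/4)·(1/3) = 41/12.
New z = 65/4 + (41/12) = 59/3.

59/3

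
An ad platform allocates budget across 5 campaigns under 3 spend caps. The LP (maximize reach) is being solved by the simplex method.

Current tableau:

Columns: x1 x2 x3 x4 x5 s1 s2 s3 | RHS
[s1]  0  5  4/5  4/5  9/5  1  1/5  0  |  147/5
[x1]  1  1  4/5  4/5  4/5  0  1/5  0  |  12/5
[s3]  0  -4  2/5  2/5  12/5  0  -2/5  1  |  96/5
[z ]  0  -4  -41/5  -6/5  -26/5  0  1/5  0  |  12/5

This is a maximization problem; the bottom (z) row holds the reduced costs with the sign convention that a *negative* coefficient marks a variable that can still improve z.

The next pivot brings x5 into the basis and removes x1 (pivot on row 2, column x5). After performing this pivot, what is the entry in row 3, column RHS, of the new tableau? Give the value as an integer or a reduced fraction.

Pivot element is row 2, column x5: 4/5.
Normalize row 2: new (row 2, RHS) = (12/5)/(4/5) = 3.
row 3 ← row 3 − (12/5)·(new row 2): 96/5 − (12/5)·3 = 12.

12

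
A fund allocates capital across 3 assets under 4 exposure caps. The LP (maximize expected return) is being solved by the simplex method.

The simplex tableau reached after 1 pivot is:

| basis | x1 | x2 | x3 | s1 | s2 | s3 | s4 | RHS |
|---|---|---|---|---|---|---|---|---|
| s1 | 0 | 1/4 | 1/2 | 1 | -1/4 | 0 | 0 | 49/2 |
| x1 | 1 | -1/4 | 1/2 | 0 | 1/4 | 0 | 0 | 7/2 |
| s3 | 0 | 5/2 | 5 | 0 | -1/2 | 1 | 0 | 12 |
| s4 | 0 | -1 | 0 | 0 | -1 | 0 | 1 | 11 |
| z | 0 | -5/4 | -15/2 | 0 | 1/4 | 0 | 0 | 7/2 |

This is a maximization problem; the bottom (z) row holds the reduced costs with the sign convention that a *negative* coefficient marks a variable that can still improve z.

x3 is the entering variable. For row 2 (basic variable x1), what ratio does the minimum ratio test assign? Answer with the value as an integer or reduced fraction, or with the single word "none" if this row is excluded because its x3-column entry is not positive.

7

Ratio = RHS / (x3 entry) = (7/2) / (1/2) = 7.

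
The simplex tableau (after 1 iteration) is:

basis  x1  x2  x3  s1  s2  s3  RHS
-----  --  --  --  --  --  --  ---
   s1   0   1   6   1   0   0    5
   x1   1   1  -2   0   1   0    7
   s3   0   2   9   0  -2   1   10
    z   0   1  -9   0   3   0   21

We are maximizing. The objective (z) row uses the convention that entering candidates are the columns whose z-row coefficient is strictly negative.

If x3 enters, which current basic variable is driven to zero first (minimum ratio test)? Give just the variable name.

s1

Ratios: row 1 (s1): 5/6 = 5/6; row 2 (x1): entry -2 ≤ 0, skip; row 3 (s3): 10/9 = 10/9.
Minimum ratio 5/6 is in the s1 row, so s1 leaves.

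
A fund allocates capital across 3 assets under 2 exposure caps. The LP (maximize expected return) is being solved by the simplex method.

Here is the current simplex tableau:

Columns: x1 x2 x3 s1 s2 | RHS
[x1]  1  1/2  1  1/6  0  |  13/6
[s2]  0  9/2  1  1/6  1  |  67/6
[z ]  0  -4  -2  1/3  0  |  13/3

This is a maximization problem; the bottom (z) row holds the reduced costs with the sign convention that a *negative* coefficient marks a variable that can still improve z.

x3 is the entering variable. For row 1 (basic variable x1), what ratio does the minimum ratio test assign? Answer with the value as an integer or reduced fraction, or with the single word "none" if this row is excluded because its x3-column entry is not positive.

Ratio = RHS / (x3 entry) = (13/6) / 1 = 13/6.

13/6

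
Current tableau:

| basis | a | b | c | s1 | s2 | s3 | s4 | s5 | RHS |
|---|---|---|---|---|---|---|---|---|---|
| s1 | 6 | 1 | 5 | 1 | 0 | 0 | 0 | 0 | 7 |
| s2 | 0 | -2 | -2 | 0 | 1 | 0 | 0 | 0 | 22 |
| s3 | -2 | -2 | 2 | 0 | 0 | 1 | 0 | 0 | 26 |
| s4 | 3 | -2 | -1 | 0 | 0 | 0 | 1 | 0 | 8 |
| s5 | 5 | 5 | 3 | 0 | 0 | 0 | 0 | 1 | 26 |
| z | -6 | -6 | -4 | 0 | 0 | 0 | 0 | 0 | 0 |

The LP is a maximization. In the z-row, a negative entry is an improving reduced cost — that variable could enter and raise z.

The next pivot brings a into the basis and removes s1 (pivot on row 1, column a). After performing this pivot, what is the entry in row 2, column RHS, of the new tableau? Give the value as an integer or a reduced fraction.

22

Pivot element is row 1, column a: 6.
Normalize row 1: new (row 1, RHS) = 7/6 = 7/6.
row 2 ← row 2 − 0·(new row 1): 22 − 0·(7/6) = 22.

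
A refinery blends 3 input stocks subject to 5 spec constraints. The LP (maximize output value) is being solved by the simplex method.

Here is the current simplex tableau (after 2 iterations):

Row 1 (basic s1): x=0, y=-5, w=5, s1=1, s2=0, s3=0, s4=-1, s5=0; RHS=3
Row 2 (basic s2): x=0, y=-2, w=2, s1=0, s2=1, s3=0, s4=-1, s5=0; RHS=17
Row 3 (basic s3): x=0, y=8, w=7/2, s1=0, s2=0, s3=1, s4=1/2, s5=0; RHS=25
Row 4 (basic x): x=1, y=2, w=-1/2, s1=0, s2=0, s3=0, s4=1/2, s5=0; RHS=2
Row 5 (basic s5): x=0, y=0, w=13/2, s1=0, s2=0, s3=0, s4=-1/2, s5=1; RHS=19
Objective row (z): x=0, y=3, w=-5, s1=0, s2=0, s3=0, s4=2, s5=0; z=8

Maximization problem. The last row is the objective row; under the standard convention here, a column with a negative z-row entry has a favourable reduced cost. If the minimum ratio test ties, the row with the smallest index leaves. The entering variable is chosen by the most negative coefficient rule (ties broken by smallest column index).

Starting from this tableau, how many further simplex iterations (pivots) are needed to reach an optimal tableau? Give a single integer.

2

pivot: w in, s1 out → z = 11
pivot: y in, x out → z = 211/15
No improving column remains; optimal.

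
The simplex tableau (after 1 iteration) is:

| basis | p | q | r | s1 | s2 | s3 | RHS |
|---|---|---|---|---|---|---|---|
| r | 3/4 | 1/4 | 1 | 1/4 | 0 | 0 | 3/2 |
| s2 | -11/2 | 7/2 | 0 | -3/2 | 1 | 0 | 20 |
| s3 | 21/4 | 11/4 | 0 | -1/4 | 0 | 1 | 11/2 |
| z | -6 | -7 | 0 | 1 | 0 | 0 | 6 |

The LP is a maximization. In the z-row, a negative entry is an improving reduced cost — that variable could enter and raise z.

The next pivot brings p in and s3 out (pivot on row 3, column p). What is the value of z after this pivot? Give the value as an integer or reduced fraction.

86/7

Minimum ratio for p: (11/2)/(21/4) = 22/21.
z changes by −(z-row coeff of p)·ratio = −(-6)·(22/21) = 44/7.
New z = 6 + (44/7) = 86/7.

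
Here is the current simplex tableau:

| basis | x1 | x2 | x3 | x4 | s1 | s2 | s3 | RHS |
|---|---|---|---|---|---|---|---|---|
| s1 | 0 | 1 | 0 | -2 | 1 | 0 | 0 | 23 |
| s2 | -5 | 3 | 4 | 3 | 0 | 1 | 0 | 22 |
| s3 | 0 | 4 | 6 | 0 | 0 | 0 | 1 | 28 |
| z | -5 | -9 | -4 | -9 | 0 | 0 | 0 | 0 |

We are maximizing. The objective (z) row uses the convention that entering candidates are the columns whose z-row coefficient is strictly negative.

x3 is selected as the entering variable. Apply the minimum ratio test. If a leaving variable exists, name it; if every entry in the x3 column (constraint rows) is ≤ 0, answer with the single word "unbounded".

Ratios: row 1 (s1): entry 0 ≤ 0, skip; row 2 (s2): 22/4 = 11/2; row 3 (s3): 28/6 = 14/3.
Minimum ratio is in the s3 row, so s3 leaves.

s3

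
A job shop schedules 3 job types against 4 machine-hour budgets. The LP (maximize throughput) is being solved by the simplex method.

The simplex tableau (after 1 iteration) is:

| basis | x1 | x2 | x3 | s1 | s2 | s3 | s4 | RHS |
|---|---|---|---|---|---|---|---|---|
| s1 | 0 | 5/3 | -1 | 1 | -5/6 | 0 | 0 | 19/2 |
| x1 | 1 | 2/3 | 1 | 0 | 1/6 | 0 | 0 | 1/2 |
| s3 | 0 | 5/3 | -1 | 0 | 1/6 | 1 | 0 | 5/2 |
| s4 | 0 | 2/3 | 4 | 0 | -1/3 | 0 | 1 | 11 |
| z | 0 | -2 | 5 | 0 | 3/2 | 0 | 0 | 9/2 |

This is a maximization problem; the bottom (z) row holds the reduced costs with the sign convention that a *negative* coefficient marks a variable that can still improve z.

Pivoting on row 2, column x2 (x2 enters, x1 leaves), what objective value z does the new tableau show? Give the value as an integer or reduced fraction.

6

Minimum ratio for x2: (1/2)/(2/3) = 3/4.
z changes by −(z-row coeff of x2)·ratio = −(-2)·(3/4) = 3/2.
New z = 9/2 + (3/2) = 6.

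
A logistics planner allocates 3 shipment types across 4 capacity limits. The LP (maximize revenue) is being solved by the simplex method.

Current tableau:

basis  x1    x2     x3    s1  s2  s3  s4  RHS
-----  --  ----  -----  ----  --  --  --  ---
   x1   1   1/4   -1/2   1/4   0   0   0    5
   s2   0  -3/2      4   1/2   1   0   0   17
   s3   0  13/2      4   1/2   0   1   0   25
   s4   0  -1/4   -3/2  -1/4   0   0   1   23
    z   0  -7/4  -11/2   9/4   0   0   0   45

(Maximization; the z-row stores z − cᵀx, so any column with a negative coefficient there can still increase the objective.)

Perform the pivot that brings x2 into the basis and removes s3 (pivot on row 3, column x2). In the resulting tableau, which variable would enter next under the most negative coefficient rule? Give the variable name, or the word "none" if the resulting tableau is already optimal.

Pivot element 13/2. New z-row = old z-row − (-7/4)·(row 3/(13/2)).
Updated z-row coefficients: x1: 0, x2: 0, x3: -115/26, s1: 31/13, s2: 0, s3: 7/26, s4: 0.
The most negative is -115/26 in column x3, so x3 would enter next.

x3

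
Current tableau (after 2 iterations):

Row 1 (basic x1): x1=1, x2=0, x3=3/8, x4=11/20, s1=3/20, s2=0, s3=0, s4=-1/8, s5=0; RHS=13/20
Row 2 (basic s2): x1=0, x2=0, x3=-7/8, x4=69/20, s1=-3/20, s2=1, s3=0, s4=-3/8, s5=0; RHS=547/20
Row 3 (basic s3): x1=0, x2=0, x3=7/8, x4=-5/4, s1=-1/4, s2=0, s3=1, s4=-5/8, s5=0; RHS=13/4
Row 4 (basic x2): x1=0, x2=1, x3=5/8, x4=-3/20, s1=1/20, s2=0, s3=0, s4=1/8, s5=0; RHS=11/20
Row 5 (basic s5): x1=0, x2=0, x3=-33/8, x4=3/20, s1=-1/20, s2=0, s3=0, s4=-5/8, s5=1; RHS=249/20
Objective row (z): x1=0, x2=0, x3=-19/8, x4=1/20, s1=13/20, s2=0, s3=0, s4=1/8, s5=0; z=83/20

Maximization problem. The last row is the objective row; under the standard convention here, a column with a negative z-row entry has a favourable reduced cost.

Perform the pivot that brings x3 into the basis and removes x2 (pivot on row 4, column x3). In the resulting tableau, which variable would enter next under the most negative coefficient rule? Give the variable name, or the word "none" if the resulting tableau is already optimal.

x4

Pivot element 5/8. New z-row = old z-row − (-19/8)·(row 4/(5/8)).
Updated z-row coefficients: x1: 0, x2: 19/5, x3: 0, x4: -13/25, s1: 21/25, s2: 0, s3: 0, s4: 3/5, s5: 0.
The most negative is -13/25 in column x4, so x4 would enter next.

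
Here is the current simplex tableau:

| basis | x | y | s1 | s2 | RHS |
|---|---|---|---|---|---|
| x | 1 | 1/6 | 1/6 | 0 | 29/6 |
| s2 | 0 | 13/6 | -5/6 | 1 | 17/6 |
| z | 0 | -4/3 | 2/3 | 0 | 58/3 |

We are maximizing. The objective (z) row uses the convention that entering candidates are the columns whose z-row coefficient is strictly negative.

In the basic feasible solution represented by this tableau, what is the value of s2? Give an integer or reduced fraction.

17/6

s2 is basic (row 2); its value is the RHS of that row: 17/6.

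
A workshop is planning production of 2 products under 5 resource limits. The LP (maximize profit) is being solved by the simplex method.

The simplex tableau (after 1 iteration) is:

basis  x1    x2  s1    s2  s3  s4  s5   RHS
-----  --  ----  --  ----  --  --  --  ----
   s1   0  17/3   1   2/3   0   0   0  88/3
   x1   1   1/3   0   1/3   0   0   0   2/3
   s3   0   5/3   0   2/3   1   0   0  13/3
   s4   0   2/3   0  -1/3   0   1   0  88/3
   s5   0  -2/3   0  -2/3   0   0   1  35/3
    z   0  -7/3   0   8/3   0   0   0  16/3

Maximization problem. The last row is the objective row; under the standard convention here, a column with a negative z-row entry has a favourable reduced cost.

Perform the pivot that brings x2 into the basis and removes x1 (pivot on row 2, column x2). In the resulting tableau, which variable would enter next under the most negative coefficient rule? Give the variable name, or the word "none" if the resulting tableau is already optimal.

Pivot element 1/3. New z-row = old z-row − (-7/3)·(row 2/(1/3)).
Updated z-row coefficients: x1: 7, x2: 0, s1: 0, s2: 5, s3: 0, s4: 0, s5: 0.
No coefficient is strictly negative; the tableau after this pivot is optimal.

none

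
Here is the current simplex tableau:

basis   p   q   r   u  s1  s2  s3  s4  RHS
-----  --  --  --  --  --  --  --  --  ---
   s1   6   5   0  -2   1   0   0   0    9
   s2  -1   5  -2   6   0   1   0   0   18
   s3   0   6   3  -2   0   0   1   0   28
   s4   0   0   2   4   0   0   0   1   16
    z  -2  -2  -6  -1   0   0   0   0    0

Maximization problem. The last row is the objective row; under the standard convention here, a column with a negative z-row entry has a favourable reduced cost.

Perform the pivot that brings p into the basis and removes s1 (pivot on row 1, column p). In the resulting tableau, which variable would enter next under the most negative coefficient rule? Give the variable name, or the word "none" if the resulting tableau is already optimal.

Pivot element 6. New z-row = old z-row − (-2)·(row 1/6).
Updated z-row coefficients: p: 0, q: -1/3, r: -6, u: -5/3, s1: 1/3, s2: 0, s3: 0, s4: 0.
The most negative is -6 in column r, so r would enter next.

r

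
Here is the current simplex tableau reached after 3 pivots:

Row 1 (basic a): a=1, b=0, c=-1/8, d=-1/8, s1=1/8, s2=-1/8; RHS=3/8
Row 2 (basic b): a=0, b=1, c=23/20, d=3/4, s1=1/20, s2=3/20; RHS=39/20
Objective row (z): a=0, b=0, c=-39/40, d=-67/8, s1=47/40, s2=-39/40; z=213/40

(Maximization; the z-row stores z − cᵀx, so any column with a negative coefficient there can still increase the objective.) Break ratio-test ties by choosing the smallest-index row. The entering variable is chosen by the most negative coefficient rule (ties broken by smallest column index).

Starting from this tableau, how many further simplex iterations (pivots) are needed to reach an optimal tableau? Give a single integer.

pivot: d in, b out → z = 271/10
No improving column remains; optimal.

1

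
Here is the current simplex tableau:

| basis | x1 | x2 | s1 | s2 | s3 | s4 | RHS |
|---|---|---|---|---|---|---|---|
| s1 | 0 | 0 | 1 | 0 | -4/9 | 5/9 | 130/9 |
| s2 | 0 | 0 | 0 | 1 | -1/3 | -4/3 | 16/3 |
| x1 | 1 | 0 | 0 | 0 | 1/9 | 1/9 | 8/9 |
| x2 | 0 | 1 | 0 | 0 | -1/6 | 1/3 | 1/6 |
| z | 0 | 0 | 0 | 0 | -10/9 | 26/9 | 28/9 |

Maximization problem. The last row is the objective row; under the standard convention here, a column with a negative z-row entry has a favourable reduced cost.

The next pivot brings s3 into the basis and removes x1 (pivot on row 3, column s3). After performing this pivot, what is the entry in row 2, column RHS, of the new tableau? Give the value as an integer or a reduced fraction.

Pivot element is row 3, column s3: 1/9.
Normalize row 3: new (row 3, RHS) = (8/9)/(1/9) = 8.
row 2 ← row 2 − (-1/3)·(new row 3): 16/3 − (-1/3)·8 = 8.

8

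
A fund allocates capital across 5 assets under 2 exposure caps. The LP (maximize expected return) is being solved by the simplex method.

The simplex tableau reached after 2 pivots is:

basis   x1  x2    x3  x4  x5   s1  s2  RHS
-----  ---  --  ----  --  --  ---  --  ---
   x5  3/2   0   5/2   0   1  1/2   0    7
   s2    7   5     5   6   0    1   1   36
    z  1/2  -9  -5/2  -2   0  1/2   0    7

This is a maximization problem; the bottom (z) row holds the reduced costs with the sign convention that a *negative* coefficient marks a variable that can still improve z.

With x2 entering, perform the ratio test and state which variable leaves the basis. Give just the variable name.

s2

Ratios: row 1 (x5): entry 0 ≤ 0, skip; row 2 (s2): 36/5 = 36/5.
Minimum ratio 36/5 is in the s2 row, so s2 leaves.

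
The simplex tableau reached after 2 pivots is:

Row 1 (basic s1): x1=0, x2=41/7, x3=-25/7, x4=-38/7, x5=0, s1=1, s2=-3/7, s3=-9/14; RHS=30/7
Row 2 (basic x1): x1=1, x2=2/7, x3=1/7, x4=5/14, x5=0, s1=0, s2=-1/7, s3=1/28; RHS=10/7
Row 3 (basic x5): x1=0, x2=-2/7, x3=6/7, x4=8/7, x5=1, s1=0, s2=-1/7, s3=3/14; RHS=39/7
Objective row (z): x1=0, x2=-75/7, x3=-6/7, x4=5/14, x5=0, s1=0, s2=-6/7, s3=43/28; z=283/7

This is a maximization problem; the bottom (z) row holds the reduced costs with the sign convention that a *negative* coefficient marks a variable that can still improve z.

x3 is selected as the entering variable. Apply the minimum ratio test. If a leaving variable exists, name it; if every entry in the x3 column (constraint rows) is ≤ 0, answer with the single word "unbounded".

Ratios: row 1 (s1): entry -25/7 ≤ 0, skip; row 2 (x1): (10/7)/(1/7) = 10; row 3 (x5): (39/7)/(6/7) = 13/2.
Minimum ratio is in the x5 row, so x5 leaves.

x5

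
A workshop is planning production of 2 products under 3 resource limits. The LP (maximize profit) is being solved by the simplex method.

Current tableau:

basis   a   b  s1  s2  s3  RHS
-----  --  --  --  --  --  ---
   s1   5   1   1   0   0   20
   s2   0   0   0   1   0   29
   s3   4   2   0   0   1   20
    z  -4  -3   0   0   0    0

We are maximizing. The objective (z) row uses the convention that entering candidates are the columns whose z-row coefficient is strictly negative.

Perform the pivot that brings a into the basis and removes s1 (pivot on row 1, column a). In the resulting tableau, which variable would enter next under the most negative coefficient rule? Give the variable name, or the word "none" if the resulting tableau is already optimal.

Pivot element 5. New z-row = old z-row − (-4)·(row 1/5).
Updated z-row coefficients: a: 0, b: -11/5, s1: 4/5, s2: 0, s3: 0.
The most negative is -11/5 in column b, so b would enter next.

b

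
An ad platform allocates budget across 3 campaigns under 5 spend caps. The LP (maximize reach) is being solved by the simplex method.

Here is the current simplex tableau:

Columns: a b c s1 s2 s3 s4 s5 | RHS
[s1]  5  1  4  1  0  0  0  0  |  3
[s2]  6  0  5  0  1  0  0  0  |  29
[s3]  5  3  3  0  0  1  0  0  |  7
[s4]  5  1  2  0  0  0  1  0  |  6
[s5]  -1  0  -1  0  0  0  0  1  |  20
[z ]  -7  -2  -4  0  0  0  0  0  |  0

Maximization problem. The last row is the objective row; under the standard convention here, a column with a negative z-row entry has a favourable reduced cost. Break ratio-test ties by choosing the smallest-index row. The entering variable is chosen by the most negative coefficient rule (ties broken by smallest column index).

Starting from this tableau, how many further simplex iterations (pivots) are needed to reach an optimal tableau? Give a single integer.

pivot: a in, s1 out → z = 21/5
pivot: b in, s3 out → z = 27/5
No improving column remains; optimal.

2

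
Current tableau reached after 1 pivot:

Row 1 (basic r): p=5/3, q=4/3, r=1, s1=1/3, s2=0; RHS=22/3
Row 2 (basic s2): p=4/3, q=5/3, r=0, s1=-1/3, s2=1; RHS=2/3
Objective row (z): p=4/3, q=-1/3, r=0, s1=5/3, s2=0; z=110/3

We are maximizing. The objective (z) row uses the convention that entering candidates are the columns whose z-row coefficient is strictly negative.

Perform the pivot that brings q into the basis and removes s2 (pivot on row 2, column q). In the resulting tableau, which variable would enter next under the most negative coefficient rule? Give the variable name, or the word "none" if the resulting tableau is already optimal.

none

Pivot element 5/3. New z-row = old z-row − (-1/3)·(row 2/(5/3)).
Updated z-row coefficients: p: 8/5, q: 0, r: 0, s1: 8/5, s2: 1/5.
No coefficient is strictly negative; the tableau after this pivot is optimal.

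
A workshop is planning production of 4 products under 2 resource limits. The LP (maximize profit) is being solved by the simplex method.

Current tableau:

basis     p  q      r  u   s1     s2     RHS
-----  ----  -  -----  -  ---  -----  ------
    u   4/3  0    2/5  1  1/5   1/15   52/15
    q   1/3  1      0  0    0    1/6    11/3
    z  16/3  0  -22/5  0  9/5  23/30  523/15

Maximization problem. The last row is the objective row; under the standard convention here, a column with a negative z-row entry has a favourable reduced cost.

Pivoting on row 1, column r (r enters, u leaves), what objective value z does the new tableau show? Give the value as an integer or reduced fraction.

73

Minimum ratio for r: (52/15)/(2/5) = 26/3.
z changes by −(z-row coeff of r)·ratio = −(-22/5)·(26/3) = 572/15.
New z = 523/15 + (572/15) = 73.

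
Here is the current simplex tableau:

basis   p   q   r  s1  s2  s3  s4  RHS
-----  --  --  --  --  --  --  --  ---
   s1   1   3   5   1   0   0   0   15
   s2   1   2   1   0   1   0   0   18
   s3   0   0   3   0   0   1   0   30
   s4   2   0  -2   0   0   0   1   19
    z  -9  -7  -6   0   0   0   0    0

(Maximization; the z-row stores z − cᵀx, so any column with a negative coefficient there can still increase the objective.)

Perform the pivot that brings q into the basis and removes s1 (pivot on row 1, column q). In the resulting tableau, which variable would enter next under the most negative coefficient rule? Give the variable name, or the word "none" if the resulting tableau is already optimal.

p

Pivot element 3. New z-row = old z-row − (-7)·(row 1/3).
Updated z-row coefficients: p: -20/3, q: 0, r: 17/3, s1: 7/3, s2: 0, s3: 0, s4: 0.
The most negative is -20/3 in column p, so p would enter next.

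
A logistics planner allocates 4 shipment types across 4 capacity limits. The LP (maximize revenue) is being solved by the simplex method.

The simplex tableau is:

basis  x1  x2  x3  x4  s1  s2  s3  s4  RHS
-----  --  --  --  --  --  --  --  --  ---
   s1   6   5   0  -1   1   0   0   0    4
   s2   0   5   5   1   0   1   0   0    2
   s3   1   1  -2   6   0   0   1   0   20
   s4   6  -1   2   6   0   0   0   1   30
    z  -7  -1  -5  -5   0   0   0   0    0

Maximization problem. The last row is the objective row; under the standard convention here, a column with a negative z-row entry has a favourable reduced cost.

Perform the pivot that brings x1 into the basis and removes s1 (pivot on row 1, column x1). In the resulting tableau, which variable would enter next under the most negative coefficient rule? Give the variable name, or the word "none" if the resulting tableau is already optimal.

x4

Pivot element 6. New z-row = old z-row − (-7)·(row 1/6).
Updated z-row coefficients: x1: 0, x2: 29/6, x3: -5, x4: -37/6, s1: 7/6, s2: 0, s3: 0, s4: 0.
The most negative is -37/6 in column x4, so x4 would enter next.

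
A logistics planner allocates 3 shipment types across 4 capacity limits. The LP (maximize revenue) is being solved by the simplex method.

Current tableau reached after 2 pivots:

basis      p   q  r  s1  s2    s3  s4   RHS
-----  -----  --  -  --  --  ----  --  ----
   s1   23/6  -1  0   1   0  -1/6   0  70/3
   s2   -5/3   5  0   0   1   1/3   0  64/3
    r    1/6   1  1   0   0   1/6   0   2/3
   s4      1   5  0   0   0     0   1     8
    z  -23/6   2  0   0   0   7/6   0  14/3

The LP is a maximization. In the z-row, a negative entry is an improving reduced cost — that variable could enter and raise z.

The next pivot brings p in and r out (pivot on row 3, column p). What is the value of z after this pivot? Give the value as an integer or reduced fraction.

Minimum ratio for p: (2/3)/(1/6) = 4.
z changes by −(z-row coeff of p)·ratio = −(-23/6)·4 = 46/3.
New z = 14/3 + (46/3) = 20.

20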